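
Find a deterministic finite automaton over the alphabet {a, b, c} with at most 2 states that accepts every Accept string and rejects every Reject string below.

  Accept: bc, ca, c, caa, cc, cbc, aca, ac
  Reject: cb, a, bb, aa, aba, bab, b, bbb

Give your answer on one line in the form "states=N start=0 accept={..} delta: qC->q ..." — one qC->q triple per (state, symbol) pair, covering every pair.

states=2 start=0 accept={1} delta: 0a->0 0b->0 0c->1 1a->1 1b->0 1c->1

State merging on the prefix tree: take the shortest (then alphabetical) example prefix whose next move is undefined and point that move at state 0, else 1, else 2, ...; a target is out if some Accept/Reject pair would then sit in one state with the same input left (inseparable). If every existing state is out, open a new one.
a: 0a undefined. 0a->0: ok.
b: 0b undefined. 0b->0: ok.
c: 0c undefined. 0c->0: no, bc/cb meet in 0. Open state 1: 0c->1.
ca: 1a undefined. 1a->0: no, ca/a meet in 0. 1a->1: ok.
cb: 1b undefined. 1b->0: ok.
cc: 1c undefined. 1c->0: no, cc/cb meet in 0. 1c->1: ok.
All examples now run through 2 states with every (state, symbol) defined. Accept strings end in {1}, Reject strings end in {0}; accept={1}.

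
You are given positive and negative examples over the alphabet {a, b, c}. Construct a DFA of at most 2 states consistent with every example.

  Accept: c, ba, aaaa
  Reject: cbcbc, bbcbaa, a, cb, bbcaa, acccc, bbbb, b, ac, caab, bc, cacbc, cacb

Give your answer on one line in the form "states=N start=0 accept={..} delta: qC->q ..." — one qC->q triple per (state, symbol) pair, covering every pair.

Fold the examples into a partial DFA from state 0: repeatedly fix the first undefined (state, symbol) met by the shortest-then-alphabetical prefix, trying targets in increasing order and rejecting any under which an Accept and a Reject string meet in one state with the same remainder; add a state when all current targets are rejected. Accepting states are where Accept strings end.
a: 0a undefined. 0a->0: no, c/ac meet in 0 with "c" left. Open state 1: 0a->1.
b: 0b undefined. 0b->0: no, c/bc meet in 0 with "c" left. 0b->1: ok.
c: 0c undefined. 0c->0: ok.
aa: 1a undefined. 1a->0: ok.
ac: 1c undefined. 1c->0: no, c/cbcbc meet in 0. 1c->1: ok.
bb: 1b undefined. 1b->0: no, c/cbcbc meet in 0. 1b->1: ok.
All examples now run through 2 states with every (state, symbol) defined. Accept strings end in {0}, Reject strings end in {1}; accept={0}.

states=2 start=0 accept={0} delta: 0a->1 0b->1 0c->0 1a->0 1b->1 1c->1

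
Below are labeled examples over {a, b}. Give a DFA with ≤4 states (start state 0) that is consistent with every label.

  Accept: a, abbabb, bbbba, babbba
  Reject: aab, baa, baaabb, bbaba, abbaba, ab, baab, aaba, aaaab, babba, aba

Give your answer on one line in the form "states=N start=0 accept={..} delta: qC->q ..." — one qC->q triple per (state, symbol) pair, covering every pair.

states=4 start=0 accept={0} delta: 0a->0 0b->1 1a->1 1b->2 2a->2 2b->3 3a->1 3b->0

Fold the examples into a partial DFA from state 0: repeatedly fix the first undefined (state, symbol) met by the shortest-then-alphabetical prefix, trying targets in increasing order and rejecting any under which an Accept and a Reject string meet in one state with the same remainder; add a state when all current targets are rejected. Accepting states are where Accept strings end.
a: 0a undefined. 0a->0: ok.
b: 0b undefined. 0b->0: no, a/aab meet in 0. Open state 1: 0b->1.
ba: 1a undefined. 1a->0: no, a/baa meet in 0. 1a->1: ok.
bb: 1b undefined. 1b->0: no, a/baab meet in 0. 1b->1: no, abbabb/aab meet in 1. Open state 2: 1b->2.
bba: 2a undefined. 2a->0: no, abbabb/baab meet in 2. 2a->1: no, abbabb/baaabb meet in 2 with "b" left. 2a->2: ok.
bbb: 2b undefined. 2b->0: no, a/baaabb meet in 0. 2b->1: no, abbabb/baab meet in 2. 2b->2: no, abbabb/baaabb meet in 2. Open state 3: 2b->3.
bbbb: 3b undefined. 3b->0: ok.
babba: 3a undefined. 3a->0: no, a/bbaba meet in 0. 3a->1: ok.
All examples now run through 4 states with every (state, symbol) defined. Accept strings end in {0}, Reject strings end in {1,2,3}; accept={0}.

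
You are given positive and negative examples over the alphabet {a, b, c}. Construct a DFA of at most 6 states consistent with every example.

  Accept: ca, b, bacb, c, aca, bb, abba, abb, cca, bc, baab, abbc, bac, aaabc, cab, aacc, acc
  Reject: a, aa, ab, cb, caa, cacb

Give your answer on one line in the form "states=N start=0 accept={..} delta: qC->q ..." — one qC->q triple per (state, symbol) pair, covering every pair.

Fold the examples into a partial DFA from state 0: repeatedly fix the first undefined (state, symbol) met by the shortest-then-alphabetical prefix, trying targets in increasing order and rejecting any under which an Accept and a Reject string meet in one state with the same remainder; add a state when all current targets are rejected. Accepting states are where Accept strings end.
a: 0a undefined. 0a->0: no, b/ab meet in 0 with "b" left. Open state 1: 0a->1.
b: 0b undefined. 0b->0: ok.
c: 0c undefined. 0c->0: no, ca/a meet in 1. 0c->1: no, ca/aa meet in 1 with "a" left. Open state 2: 0c->2.
aa: 1a undefined. 1a->0: no, b/aa meet in 0. 1a->1: no, baab/ab meet in 1 with "b" left. 1a->2: no, c/aa meet in 2. Open state 3: 1a->3.
ab: 1b undefined. 1b->0: no, b/ab meet in 0. 1b->1: no, abba/aa meet in 3. 1b->2: no, c/ab meet in 2. 1b->3: ok.
ac: 1c undefined. 1c->0: no, aca/a meet in 1. 1c->1: no, bacb/aa meet in 3. 1c->2: no, bacb/cb meet in 2 with "b" left. 1c->3: no, bac/aa meet in 3. Open state 4: 1c->4.
ca: 2a undefined. 2a->0: ok.
cb: 2b undefined. 2b->0: no, ca/cb meet in 0. 2b->1: ok.
cc: 2c undefined. 2c->0: no, cca/a meet in 1. 2c->1: no, cca/aa meet in 3. 2c->2: ok.
aaa: 3a undefined. 3a->0: ok.
aac: 3c undefined. 3c->0: ok.
abb: 3b undefined. 3b->0: no, abba/a meet in 1. 3b->1: no, abba/aa meet in 3. 3b->2: ok.
aca: 4a undefined. 4a->0: ok.
acc: 4c undefined. 4c->0: ok.
bacb: 4b undefined. 4b->0: ok.
All examples now run through 5 states with every (state, symbol) defined. Accept strings end in {0,2,4}, Reject strings end in {1,3}; accept={0,2,4}.

states=5 start=0 accept={0,2,4} delta: 0a->1 0b->0 0c->2 1a->3 1b->3 1c->4 2a->0 2b->1 2c->2 3a->0 3b->2 3c->0 4a->0 4b->0 4c->0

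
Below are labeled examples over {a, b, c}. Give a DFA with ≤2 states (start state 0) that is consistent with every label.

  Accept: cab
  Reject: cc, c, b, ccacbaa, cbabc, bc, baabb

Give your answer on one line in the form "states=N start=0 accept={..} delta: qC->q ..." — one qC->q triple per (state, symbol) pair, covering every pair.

State merging on the prefix tree: take the shortest (then alphabetical) example prefix whose next move is undefined and point that move at state 0, else 1, else 2, ...; a target is out if some Accept/Reject pair would then sit in one state with the same input left (inseparable). If every existing state is out, open a new one.
b: 0b undefined. 0b->0: ok.
c: 0c undefined. 0c->0: ok.
ba: 0a undefined. 0a->0: no, cab/cc meet in 0. Open state 1: 0a->1.
baa: 1a undefined. 1a->0: ok.
cab: 1b undefined. 1b->0: no, cab/cc meet in 0. 1b->1: ok.
ccac: 1c undefined. 1c->0: ok.
All examples now run through 2 states with every (state, symbol) defined. Accept strings end in {1}, Reject strings end in {0}; accept={1}.

states=2 start=0 accept={1} delta: 0a->1 0b->0 0c->0 1a->0 1b->1 1c->0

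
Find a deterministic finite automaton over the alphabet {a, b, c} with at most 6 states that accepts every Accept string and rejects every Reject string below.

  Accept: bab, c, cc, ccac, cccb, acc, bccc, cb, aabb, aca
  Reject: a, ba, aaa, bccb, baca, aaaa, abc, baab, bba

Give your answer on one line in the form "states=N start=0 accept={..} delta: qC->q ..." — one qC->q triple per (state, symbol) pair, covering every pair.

Grow the machine one transition at a time. Run the examples from 0; the earliest place one falls off (shortest prefix, ties alphabetical) gets sent to the lowest-numbered state that keeps every Accept/Reject pair distinguishable — a pair clashes when both reach the same state with identical unread suffix — and to a fresh state only if none does.
a: 0a undefined. 0a->0: ok.
b: 0b undefined. 0b->0: no, bab/a meet in 0. Open state 1: 0b->1.
c: 0c undefined. 0c->0: no, c/a meet in 0. 0c->1: no, cc/abc meet in 1 with "c" left. Open state 2: 0c->2.
ba: 1a undefined. 1a->0: no, bab/baab meet in 1. 1a->1: no, bab/baab meet in 1 with "b" left. 1a->2: no, c/ba meet in 2. Open state 3: 1a->3.
bb: 1b undefined. 1b->0: no, aabb/a meet in 0. 1b->1: ok.
bc: 1c undefined. 1c->0: no, cb/bccb meet in 2 with "b" left. 1c->1: no, bccc/bccb meet in 1. 1c->2: no, c/abc meet in 2. 1c->3: ok.
cb: 2b undefined. 2b->0: no, cb/a meet in 0. 2b->1: ok.
cc: 2c undefined. 2c->0: no, cc/a meet in 0. 2c->1: ok.
aca: 2a undefined. 2a->0: no, aca/a meet in 0. 2a->1: ok.
baa: 3a undefined. 3a->0: no, cc/baab meet in 1. 3a->1: no, cc/baab meet in 1. 3a->2: no, cc/baab meet in 1. 3a->3: no, bab/baab meet in 3 with "b" left. Open state 4: 3a->4.
bab: 3b undefined. 3b->0: no, bab/a meet in 0. 3b->1: ok.
bac: 3c undefined. 3c->0: no, bab/bccb meet in 1. 3c->1: no, bab/bccb meet in 1. 3c->2: no, bab/bccb meet in 1. 3c->3: no, bab/bccb meet in 1. 3c->4: ok.
baab: 4b undefined. 4b->0: ok.
baca: 4a undefined. 4a->0: ok.
bccc: 4c undefined. 4c->0: no, bccc/a meet in 0. 4c->1: ok.
All examples now run through 5 states with every (state, symbol) defined. Accept strings end in {1,2,4}, Reject strings end in {0,3}; accept={1,2,4}.

states=5 start=0 accept={1,2,4} delta: 0a->0 0b->1 0c->2 1a->3 1b->1 1c->3 2a->1 2b->1 2c->1 3a->4 3b->1 3c->4 4a->0 4b->0 4c->1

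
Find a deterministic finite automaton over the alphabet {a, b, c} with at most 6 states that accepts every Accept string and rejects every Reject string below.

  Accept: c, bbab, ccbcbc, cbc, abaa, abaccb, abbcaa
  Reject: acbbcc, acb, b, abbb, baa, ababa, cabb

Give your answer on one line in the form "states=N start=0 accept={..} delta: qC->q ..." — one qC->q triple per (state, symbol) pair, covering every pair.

State merging on the prefix tree: take the shortest (then alphabetical) example prefix whose next move is undefined and point that move at state 0, else 1, else 2, ...; a target is out if some Accept/Reject pair would then sit in one state with the same input left (inseparable). If every existing state is out, open a new one.
a: 0a undefined. 0a->0: no, abaa/baa meet in 0 with "baa" left. Open state 1: 0a->1.
b: 0b undefined. 0b->0: ok.
c: 0c undefined. 0c->0: no, c/b meet in 0. 0c->1: ok.
ab: 1b undefined. 1b->0: no, c/ababa meet in 1. 1b->1: no, c/abbb meet in 1. Open state 2: 1b->2.
ac: 1c undefined. 1c->0: ok.
ca: 1a undefined. 1a->0: ok.
aba: 2a undefined. 2a->0: no, c/ababa meet in 1. 2a->1: no, c/ababa meet in 1. 2a->2: ok.
abb: 2b undefined. 2b->0: no, c/ababa meet in 1. 2b->1: no, bbab/abbb meet in 2. 2b->2: no, bbab/abbb meet in 2. Open state 3: 2b->3.
cbc: 2c undefined. 2c->0: no, ccbcbc/acbbcc meet in 0. 2c->1: no, abaccb/acbbcc meet in 0. 2c->2: ok.
abbb: 3b undefined. 3b->0: ok.
abbc: 3c undefined. 3c->0: no, abbcaa/acbbcc meet in 0. 3c->1: ok.
ababa: 3a undefined. 3a->0: ok.
All examples now run through 4 states with every (state, symbol) defined. Accept strings end in {1,2,3}, Reject strings end in {0}; accept={1,2,3}.

states=4 start=0 accept={1,2,3} delta: 0a->1 0b->0 0c->1 1a->0 1b->2 1c->0 2a->2 2b->3 2c->2 3a->0 3b->0 3c->1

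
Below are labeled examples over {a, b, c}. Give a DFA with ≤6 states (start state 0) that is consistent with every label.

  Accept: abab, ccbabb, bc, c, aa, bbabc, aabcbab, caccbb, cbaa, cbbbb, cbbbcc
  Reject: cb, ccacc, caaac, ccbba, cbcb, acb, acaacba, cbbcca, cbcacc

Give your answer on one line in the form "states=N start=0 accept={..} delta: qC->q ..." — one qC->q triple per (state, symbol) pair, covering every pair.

states=5 start=0 accept={0,1,4} delta: 0a->0 0b->0 0c->1 1a->1 1b->2 1c->2 2a->0 2b->3 2c->2 3a->2 3b->4 3c->3 4a->2 4b->0 4c->0

State merging on the prefix tree: take the shortest (then alphabetical) example prefix whose next move is undefined and point that move at state 0, else 1, else 2, ...; a target is out if some Accept/Reject pair would then sit in one state with the same input left (inseparable). If every existing state is out, open a new one.
a: 0a undefined. 0a->0: ok.
b: 0b undefined. 0b->0: ok.
c: 0c undefined. 0c->0: no, abab/cb meet in 0. Open state 1: 0c->1.
ca: 1a undefined. 1a->0: no, bc/caaac meet in 1. 1a->1: ok.
cb: 1b undefined. 1b->0: no, abab/cb meet in 0. 1b->1: no, bc/cb meet in 1. Open state 2: 1b->2.
cc: 1c undefined. 1c->0: no, abab/ccacc meet in 0. 1c->1: no, bc/ccacc meet in 1. 1c->2: ok.
cba: 2a undefined. 2a->0: ok.
cbb: 2b undefined. 2b->0: no, abab/ccbba meet in 0. 2b->1: no, abab/ccbba meet in 0. 2b->2: no, abab/ccbba meet in 0. Open state 3: 2b->3.
cbc: 2c undefined. 2c->0: no, abab/cbcb meet in 0. 2c->1: no, bc/cbcacc meet in 1. 2c->2: ok.
cbbb: 3b undefined. 3b->0: no, abab/ccbba meet in 0. 3b->1: no, bc/ccbba meet in 1. 3b->2: no, abab/ccbba meet in 0. 3b->3: no, caccbb/cbcb meet in 3. Open state 4: 3b->4.
cbbc: 3c undefined. 3c->0: no, bc/cbbcca meet in 1. 3c->1: no, abab/cbbcca meet in 0. 3c->2: no, abab/cbbcca meet in 0. 3c->3: ok.
ccba: 3a undefined. 3a->0: no, abab/acaacba meet in 0. 3a->1: no, ccbabb/cbcb meet in 3. 3a->2: ok.
cbbbb: 4b undefined. 4b->0: ok.
cbbbc: 4c undefined. 4c->0: ok.
ccbba: 4a undefined. 4a->0: no, abab/ccbba meet in 0. 4a->1: no, bc/ccbba meet in 1. 4a->2: ok.
All examples now run through 5 states with every (state, symbol) defined. Accept strings end in {0,1,4}, Reject strings end in {2,3}; accept={0,1,4}.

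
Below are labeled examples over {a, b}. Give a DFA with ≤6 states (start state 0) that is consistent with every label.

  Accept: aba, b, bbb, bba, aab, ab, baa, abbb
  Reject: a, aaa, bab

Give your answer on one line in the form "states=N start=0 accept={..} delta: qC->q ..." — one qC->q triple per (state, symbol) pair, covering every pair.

states=3 start=0 accept={1} delta: 0a->0 0b->1 1a->1 1b->2 2a->1 2b->1

State merging on the prefix tree: take the shortest (then alphabetical) example prefix whose next move is undefined and point that move at state 0, else 1, else 2, ...; a target is out if some Accept/Reject pair would then sit in one state with the same input left (inseparable). If every existing state is out, open a new one.
a: 0a undefined. 0a->0: ok.
b: 0b undefined. 0b->0: no, aba/a meet in 0. Open state 1: 0b->1.
ba: 1a undefined. 1a->0: no, aba/a meet in 0. 1a->1: ok.
bb: 1b undefined. 1b->0: no, bba/a meet in 0. 1b->1: no, aba/bab meet in 1. Open state 2: 1b->2.
bba: 2a undefined. 2a->0: no, bba/a meet in 0. 2a->1: ok.
bbb: 2b undefined. 2b->0: no, bbb/a meet in 0. 2b->1: ok.
All examples now run through 3 states with every (state, symbol) defined. Accept strings end in {1}, Reject strings end in {0,2}; accept={1}.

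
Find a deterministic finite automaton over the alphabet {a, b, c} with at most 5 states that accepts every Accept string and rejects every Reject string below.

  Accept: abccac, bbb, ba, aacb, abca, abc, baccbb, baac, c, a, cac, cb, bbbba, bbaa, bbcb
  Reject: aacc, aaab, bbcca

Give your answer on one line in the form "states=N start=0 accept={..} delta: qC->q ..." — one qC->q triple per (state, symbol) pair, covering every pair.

states=4 start=0 accept={0,2} delta: 0a->0 0b->1 0c->2 1a->0 1b->2 1c->0 2a->0 2b->0 2c->3 3a->1 3b->2 3c->3

State merging on the prefix tree: take the shortest (then alphabetical) example prefix whose next move is undefined and point that move at state 0, else 1, else 2, ...; a target is out if some Accept/Reject pair would then sit in one state with the same input left (inseparable). If every existing state is out, open a new one.
a: 0a undefined. 0a->0: ok.
b: 0b undefined. 0b->0: no, bbb/aaab meet in 0. Open state 1: 0b->1.
c: 0c undefined. 0c->0: no, aacb/aaab meet in 1. 0c->1: no, abc/aacc meet in 1 with "c" left. Open state 2: 0c->2.
ba: 1a undefined. 1a->0: ok.
bb: 1b undefined. 1b->0: no, bbb/aaab meet in 1. 1b->1: no, bbb/aaab meet in 1. 1b->2: ok.
ca: 2a undefined. 2a->0: ok.
cb: 2b undefined. 2b->0: ok.
abc: 1c undefined. 1c->0: ok.
bbc: 2c undefined. 2c->0: no, bbb/aacc meet in 0. 2c->1: no, bbb/bbcca meet in 0. 2c->2: no, abccac/aacc meet in 2. Open state 3: 2c->3.
bbcb: 3b undefined. 3b->0: no, baccbb/aaab meet in 1. 3b->1: no, bbcb/aaab meet in 1. 3b->2: ok.
bbcc: 3c undefined. 3c->0: no, bbb/bbcca meet in 0. 3c->1: no, bbb/bbcca meet in 0. 3c->2: no, bbb/bbcca meet in 0. 3c->3: ok.
bbcca: 3a undefined. 3a->0: no, bbb/bbcca meet in 0. 3a->1: ok.
All examples now run through 4 states with every (state, symbol) defined. Accept strings end in {0,2}, Reject strings end in {1,3}; accept={0,2}.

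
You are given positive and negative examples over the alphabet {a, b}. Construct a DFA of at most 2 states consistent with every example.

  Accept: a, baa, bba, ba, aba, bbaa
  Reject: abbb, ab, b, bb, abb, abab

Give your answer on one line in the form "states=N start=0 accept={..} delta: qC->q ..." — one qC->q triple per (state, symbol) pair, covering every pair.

states=2 start=0 accept={0} delta: 0a->0 0b->1 1a->0 1b->1

State merging on the prefix tree: take the shortest (then alphabetical) example prefix whose next move is undefined and point that move at state 0, else 1, else 2, ...; a target is out if some Accept/Reject pair would then sit in one state with the same input left (inseparable). If every existing state is out, open a new one.
a: 0a undefined. 0a->0: ok.
b: 0b undefined. 0b->0: no, a/abbb meet in 0. Open state 1: 0b->1.
ba: 1a undefined. 1a->0: ok.
bb: 1b undefined. 1b->0: no, a/bb meet in 0. 1b->1: ok.
All examples now run through 2 states with every (state, symbol) defined. Accept strings end in {0}, Reject strings end in {1}; accept={0}.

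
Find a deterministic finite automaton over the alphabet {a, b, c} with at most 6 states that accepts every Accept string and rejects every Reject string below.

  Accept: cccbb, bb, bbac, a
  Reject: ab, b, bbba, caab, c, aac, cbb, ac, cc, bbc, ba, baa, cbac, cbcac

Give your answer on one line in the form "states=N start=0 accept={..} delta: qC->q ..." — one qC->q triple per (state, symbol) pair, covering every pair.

states=4 start=0 accept={0,3} delta: 0a->0 0b->1 0c->2 1a->1 1b->3 1c->0 2a->0 2b->0 2c->1 3a->1 3b->1 3c->1

Grow the machine one transition at a time. Run the examples from 0; the earliest place one falls off (shortest prefix, ties alphabetical) gets sent to the lowest-numbered state that keeps every Accept/Reject pair distinguishable — a pair clashes when both reach the same state with identical unread suffix — and to a fresh state only if none does.
a: 0a undefined. 0a->0: ok.
b: 0b undefined. 0b->0: no, bb/ab meet in 0. Open state 1: 0b->1.
c: 0c undefined. 0c->0: no, cccbb/cbb meet in 1 with "b" left. 0c->1: no, bbac/cbac meet in 1 with "bac" left. Open state 2: 0c->2.
ba: 1a undefined. 1a->0: no, a/ba meet in 0. 1a->1: ok.
bb: 1b undefined. 1b->0: no, bbac/c meet in 2. 1b->1: no, bb/ab meet in 1. 1b->2: no, bb/c meet in 2. Open state 3: 1b->3.
ca: 2a undefined. 2a->0: ok.
cb: 2b undefined. 2b->0: ok.
cc: 2c undefined. 2c->0: no, cccbb/ab meet in 1. 2c->1: ok.
bba: 3a undefined. 3a->0: no, bbac/c meet in 2. 3a->1: ok.
bbb: 3b undefined. 3b->0: no, a/bbba meet in 0. 3b->1: ok.
bbc: 3c undefined. 3c->0: no, a/bbc meet in 0. 3c->1: ok.
ccc: 1c undefined. 1c->0: ok.
All examples now run through 4 states with every (state, symbol) defined. Accept strings end in {0,3}, Reject strings end in {1,2}; accept={0,3}.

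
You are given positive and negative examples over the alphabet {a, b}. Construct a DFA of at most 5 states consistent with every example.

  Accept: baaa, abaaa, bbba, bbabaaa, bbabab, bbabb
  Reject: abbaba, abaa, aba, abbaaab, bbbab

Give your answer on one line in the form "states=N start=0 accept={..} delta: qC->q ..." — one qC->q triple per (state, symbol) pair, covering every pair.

Fold the examples into a partial DFA from state 0: repeatedly fix the first undefined (state, symbol) met by the shortest-then-alphabetical prefix, trying targets in increasing order and rejecting any under which an Accept and a Reject string meet in one state with the same remainder; add a state when all current targets are rejected. Accepting states are where Accept strings end.
a: 0a undefined. 0a->0: ok.
b: 0b undefined. 0b->0: no, baaa/abbaba meet in 0. Open state 1: 0b->1.
ba: 1a undefined. 1a->0: no, baaa/abaa meet in 0. 1a->1: no, baaa/abaa meet in 1. Open state 2: 1a->2.
bb: 1b undefined. 1b->0: no, bbba/abbaba meet in 2. 1b->1: no, bbba/aba meet in 2. 1b->2: ok.
baa: 2a undefined. 2a->0: no, baaa/abaa meet in 0. 2a->1: no, baaa/aba meet in 2. 2a->2: no, baaa/abaa meet in 2. Open state 3: 2a->3.
bbb: 2b undefined. 2b->0: ok.
baaa: 3a undefined. 3a->0: ok.
bbab: 3b undefined. 3b->0: no, baaa/abbaba meet in 0. 3b->1: no, bbabb/abbaba meet in 2. 3b->2: no, bbabab/aba meet in 2. 3b->3: no, baaa/abbaba meet in 0. Open state 4: 3b->4.
bbaba: 4a undefined. 4a->0: no, baaa/abbaba meet in 0. 4a->1: no, bbabaaa/abaa meet in 3. 4a->2: ok.
bbabb: 4b undefined. 4b->0: ok.
All examples now run through 5 states with every (state, symbol) defined. Accept strings end in {0}, Reject strings end in {1,2,3}; accept={0}.

states=5 start=0 accept={0} delta: 0a->0 0b->1 1a->2 1b->2 2a->3 2b->0 3a->0 3b->4 4a->2 4b->0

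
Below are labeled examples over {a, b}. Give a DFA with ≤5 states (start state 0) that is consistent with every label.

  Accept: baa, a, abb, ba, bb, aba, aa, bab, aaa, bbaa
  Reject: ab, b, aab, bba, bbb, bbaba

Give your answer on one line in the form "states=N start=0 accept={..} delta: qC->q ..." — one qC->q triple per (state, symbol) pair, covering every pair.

State merging on the prefix tree: take the shortest (then alphabetical) example prefix whose next move is undefined and point that move at state 0, else 1, else 2, ...; a target is out if some Accept/Reject pair would then sit in one state with the same input left (inseparable). If every existing state is out, open a new one.
a: 0a undefined. 0a->0: ok.
b: 0b undefined. 0b->0: no, baa/ab meet in 0. Open state 1: 0b->1.
ba: 1a undefined. 1a->0: no, bab/ab meet in 1. 1a->1: no, baa/ab meet in 1. Open state 2: 1a->2.
bb: 1b undefined. 1b->0: no, a/bba meet in 0. 1b->1: no, abb/ab meet in 1. 1b->2: no, baa/bba meet in 2 with "a" left. Open state 3: 1b->3.
baa: 2a undefined. 2a->0: ok.
bab: 2b undefined. 2b->0: ok.
bba: 3a undefined. 3a->0: no, baa/bba meet in 0. 3a->1: ok.
bbb: 3b undefined. 3b->0: no, baa/bbb meet in 0. 3b->1: ok.
All examples now run through 4 states with every (state, symbol) defined. Accept strings end in {0,2,3}, Reject strings end in {1}; accept={0,2,3}.

states=4 start=0 accept={0,2,3} delta: 0a->0 0b->1 1a->2 1b->3 2a->0 2b->0 3a->1 3b->1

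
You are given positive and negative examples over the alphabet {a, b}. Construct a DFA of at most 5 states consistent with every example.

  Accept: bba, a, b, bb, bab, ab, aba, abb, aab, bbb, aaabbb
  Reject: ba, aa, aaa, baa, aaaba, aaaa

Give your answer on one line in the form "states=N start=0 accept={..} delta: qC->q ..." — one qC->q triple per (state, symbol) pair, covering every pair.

states=3 start=0 accept={0,1} delta: 0a->1 0b->1 1a->2 1b->0 2a->2 2b->1

Fold the examples into a partial DFA from state 0: repeatedly fix the first undefined (state, symbol) met by the shortest-then-alphabetical prefix, trying targets in increasing order and rejecting any under which an Accept and a Reject string meet in one state with the same remainder; add a state when all current targets are rejected. Accepting states are where Accept strings end.
a: 0a undefined. 0a->0: no, a/aa meet in 0. Open state 1: 0a->1.
b: 0b undefined. 0b->0: no, bba/ba meet in 1. 0b->1: ok.
aa: 1a undefined. 1a->0: no, bba/aaaba meet in 1 with "ba" left. 1a->1: no, bba/aaaba meet in 1 with "ba" left. Open state 2: 1a->2.
ab: 1b undefined. 1b->0: ok.
aaa: 2a undefined. 2a->0: no, bba/aaaa meet in 1. 2a->1: no, bba/aaa meet in 1. 2a->2: ok.
aab: 2b undefined. 2b->0: no, bba/aaaba meet in 1. 2b->1: ok.
All examples now run through 3 states with every (state, symbol) defined. Accept strings end in {0,1}, Reject strings end in {2}; accept={0,1}.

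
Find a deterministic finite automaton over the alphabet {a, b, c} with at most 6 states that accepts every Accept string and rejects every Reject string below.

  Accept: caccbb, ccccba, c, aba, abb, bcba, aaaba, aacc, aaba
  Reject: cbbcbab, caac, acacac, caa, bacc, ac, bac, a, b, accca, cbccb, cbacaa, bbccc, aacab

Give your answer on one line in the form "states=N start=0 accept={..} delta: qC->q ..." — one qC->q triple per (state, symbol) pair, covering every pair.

State merging on the prefix tree: take the shortest (then alphabetical) example prefix whose next move is undefined and point that move at state 0, else 1, else 2, ...; a target is out if some Accept/Reject pair would then sit in one state with the same input left (inseparable). If every existing state is out, open a new one.
a: 0a undefined. 0a->0: no, c/ac meet in 0 with "c" left. Open state 1: 0a->1.
b: 0b undefined. 0b->0: ok.
c: 0c undefined. 0c->0: no, ccccba/a meet in 1. 0c->1: no, c/a meet in 1. Open state 2: 0c->2.
aa: 1a undefined. 1a->0: no, aaba/a meet in 1. 1a->1: no, aacc/bacc meet in 1 with "cc" left. 1a->2: no, aacc/bbccc meet in 2 with "cc" left. Open state 3: 1a->3.
ab: 1b undefined. 1b->0: no, aba/a meet in 1. 1b->1: no, abb/a meet in 1. 1b->2: ok.
ac: 1c undefined. 1c->0: no, c/bacc meet in 2. 1c->1: ok.
ca: 2a undefined. 2a->0: no, aba/b meet in 0. 2a->1: no, aba/bacc meet in 1. 2a->2: no, c/caa meet in 2. 2a->3: no, aba/accca meet in 3. Open state 4: 2a->4.
cb: 2b undefined. 2b->0: no, c/cbbcbab meet in 2. 2b->1: no, c/cbccb meet in 2. 2b->2: ok.
cc: 2c undefined. 2c->0: no, ccccba/bacc meet in 1. 2c->1: no, c/cbccb meet in 2. 2c->2: no, c/cbccb meet in 2. 2c->3: ok.
aaa: 3a undefined. 3a->0: no, aaaba/bacc meet in 1. 3a->1: ok.
aab: 3b undefined. 3b->0: no, c/cbbcbab meet in 2. 3b->1: no, aaba/accca meet in 3. 3b->2: ok.
aac: 3c undefined. 3c->0: no, c/aacab meet in 2. 3c->1: no, c/cbccb meet in 2. 3c->2: no, c/cbccb meet in 2. 3c->3: no, c/cbccb meet in 2. 3c->4: no, aba/bbccc meet in 4. Open state 5: 3c->5.
caa: 4a undefined. 4a->0: no, c/caac meet in 2. 4a->1: ok.
cac: 4c undefined. 4c->0: ok.
aaca: 5a undefined. 5a->0: no, caccbb/acacac meet in 2. 5a->1: no, caccbb/aacab meet in 2. 5a->2: no, caccbb/aacab meet in 2. 5a->3: no, caccbb/aacab meet in 2. 5a->4: ok.
aacc: 5c undefined. 5c->0: no, ccccba/caac meet in 1. 5c->1: no, aacc/caac meet in 1. 5c->2: ok.
aacab: 4b undefined. 4b->0: ok.
cbccb: 5b undefined. 5b->0: ok.
All examples now run through 6 states with every (state, symbol) defined. Accept strings end in {2,4}, Reject strings end in {0,1,3,5}; accept={2,4}.

states=6 start=0 accept={2,4} delta: 0a->1 0b->0 0c->2 1a->3 1b->2 1c->1 2a->4 2b->2 2c->3 3a->1 3b->2 3c->5 4a->1 4b->0 4c->0 5a->4 5b->0 5c->2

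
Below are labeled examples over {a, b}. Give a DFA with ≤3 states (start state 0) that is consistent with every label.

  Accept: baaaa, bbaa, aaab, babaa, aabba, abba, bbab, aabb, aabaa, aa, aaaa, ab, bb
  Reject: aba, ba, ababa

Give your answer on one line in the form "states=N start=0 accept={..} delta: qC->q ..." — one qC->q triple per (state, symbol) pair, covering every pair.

states=3 start=0 accept={0,1} delta: 0a->0 0b->1 1a->2 1b->0 2a->0 2b->1

Fold the examples into a partial DFA from state 0: repeatedly fix the first undefined (state, symbol) met by the shortest-then-alphabetical prefix, trying targets in increasing order and rejecting any under which an Accept and a Reject string meet in one state with the same remainder; add a state when all current targets are rejected. Accepting states are where Accept strings end.
a: 0a undefined. 0a->0: ok.
b: 0b undefined. 0b->0: no, baaaa/aba meet in 0. Open state 1: 0b->1.
ba: 1a undefined. 1a->0: no, baaaa/aba meet in 0. 1a->1: no, baaaa/aba meet in 1. Open state 2: 1a->2.
bb: 1b undefined. 1b->0: ok.
baa: 2a undefined. 2a->0: ok.
bab: 2b undefined. 2b->0: no, baaaa/ababa meet in 0. 2b->1: ok.
All examples now run through 3 states with every (state, symbol) defined. Accept strings end in {0,1}, Reject strings end in {2}; accept={0,1}.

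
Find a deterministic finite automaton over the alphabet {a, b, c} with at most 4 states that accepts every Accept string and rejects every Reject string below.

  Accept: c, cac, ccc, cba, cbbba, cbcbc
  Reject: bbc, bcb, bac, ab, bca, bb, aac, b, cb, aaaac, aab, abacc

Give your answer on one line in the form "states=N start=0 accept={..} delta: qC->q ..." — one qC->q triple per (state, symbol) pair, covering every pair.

Grow the machine one transition at a time. Run the examples from 0; the earliest place one falls off (shortest prefix, ties alphabetical) gets sent to the lowest-numbered state that keeps every Accept/Reject pair distinguishable — a pair clashes when both reach the same state with identical unread suffix — and to a fresh state only if none does.
a: 0a undefined. 0a->0: no, c/aac meet in 0 with "c" left. Open state 1: 0a->1.
b: 0b undefined. 0b->0: no, c/bbc meet in 0 with "c" left. 0b->1: ok.
c: 0c undefined. 0c->0: ok.
aa: 1a undefined. 1a->0: no, c/bac meet in 0. 1a->1: no, cac/bac meet in 1 with "c" left. Open state 2: 1a->2.
ab: 1b undefined. 1b->0: no, c/bbc meet in 0. 1b->1: no, cac/bbc meet in 1 with "c" left. 1b->2: no, cba/ab meet in 2. Open state 3: 1b->3.
bc: 1c undefined. 1c->0: ok.
aaa: 2a undefined. 2a->0: no, c/aaaac meet in 0. 2a->1: ok.
aab: 2b undefined. 2b->0: no, c/aab meet in 0. 2b->1: ok.
aac: 2c undefined. 2c->0: no, c/bac meet in 0. 2c->1: ok.
aba: 3a undefined. 3a->0: no, c/abacc meet in 0. 3a->1: no, c/abacc meet in 0. 3a->2: no, c/abacc meet in 0. 3a->3: ok.
bbc: 3c undefined. 3c->0: no, c/bbc meet in 0. 3c->1: no, c/abacc meet in 0. 3c->2: no, cba/bbc meet in 2. 3c->3: ok.
cbbb: 3b undefined. 3b->0: no, cbbba/bcb meet in 1. 3b->1: ok.
All examples now run through 4 states with every (state, symbol) defined. Accept strings end in {0,2}, Reject strings end in {1,3}; accept={0,2}.

states=4 start=0 accept={0,2} delta: 0a->1 0b->1 0c->0 1a->2 1b->3 1c->0 2a->1 2b->1 2c->1 3a->3 3b->1 3c->3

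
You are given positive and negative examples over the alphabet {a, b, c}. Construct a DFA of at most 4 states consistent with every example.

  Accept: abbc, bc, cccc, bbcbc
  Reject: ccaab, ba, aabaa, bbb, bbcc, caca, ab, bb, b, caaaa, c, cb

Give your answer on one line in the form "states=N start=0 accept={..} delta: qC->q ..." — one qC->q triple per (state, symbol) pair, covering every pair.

states=3 start=0 accept={2} delta: 0a->0 0b->1 0c->1 1a->0 1b->1 1c->2 2a->0 2b->1 2c->1

Grow the machine one transition at a time. Run the examples from 0; the earliest place one falls off (shortest prefix, ties alphabetical) gets sent to the lowest-numbered state that keeps every Accept/Reject pair distinguishable — a pair clashes when both reach the same state with identical unread suffix — and to a fresh state only if none does.
a: 0a undefined. 0a->0: ok.
b: 0b undefined. 0b->0: no, abbc/c meet in 0 with "c" left. Open state 1: 0b->1.
c: 0c undefined. 0c->0: no, cccc/caca meet in 0. 0c->1: ok.
ba: 1a undefined. 1a->0: ok.
bb: 1b undefined. 1b->0: no, abbc/bbb meet in 1. 1b->1: ok.
bc: 1c undefined. 1c->0: no, abbc/ba meet in 0. 1c->1: no, abbc/ccaab meet in 1. Open state 2: 1c->2.
cca: 2a undefined. 2a->0: ok.
ccc: 2c undefined. 2c->0: no, cccc/ccaab meet in 1. 2c->1: ok.
bbcb: 2b undefined. 2b->0: no, bbcbc/ccaab meet in 1. 2b->1: ok.
All examples now run through 3 states with every (state, symbol) defined. Accept strings end in {2}, Reject strings end in {0,1}; accept={2}.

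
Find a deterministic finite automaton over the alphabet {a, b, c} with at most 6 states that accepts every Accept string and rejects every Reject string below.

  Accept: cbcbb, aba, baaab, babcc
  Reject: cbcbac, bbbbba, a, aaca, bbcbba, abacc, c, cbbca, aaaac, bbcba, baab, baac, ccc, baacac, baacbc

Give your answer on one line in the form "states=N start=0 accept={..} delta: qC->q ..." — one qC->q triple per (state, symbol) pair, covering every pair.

states=5 start=0 accept={1,2} delta: 0a->0 0b->1 0c->0 1a->2 1b->2 1c->0 2a->3 2b->3 2c->3 3a->0 3b->3 3c->4 4a->0 4b->0 4c->1

State merging on the prefix tree: take the shortest (then alphabetical) example prefix whose next move is undefined and point that move at state 0, else 1, else 2, ...; a target is out if some Accept/Reject pair would then sit in one state with the same input left (inseparable). If every existing state is out, open a new one.
a: 0a undefined. 0a->0: ok.
b: 0b undefined. 0b->0: no, aba/bbbbba meet in 0. Open state 1: 0b->1.
c: 0c undefined. 0c->0: ok.
ba: 1a undefined. 1a->0: no, aba/a meet in 0. 1a->1: no, baaab/baab meet in 1 with "b" left. Open state 2: 1a->2.
bb: 1b undefined. 1b->0: no, aba/bbbbba meet in 2. 1b->1: no, aba/bbbbba meet in 2. 1b->2: ok.
baa: 2a undefined. 2a->0: no, baaab/baab meet in 1. 2a->1: no, aba/baab meet in 2. 2a->2: no, baaab/baab meet in 2 with "b" left. Open state 3: 2a->3.
bab: 2b undefined. 2b->0: no, babcc/a meet in 0. 2b->1: no, aba/bbbbba meet in 2. 2b->2: no, babcc/abacc meet in 2 with "cc" left. 2b->3: ok.
bbc: 2c undefined. 2c->0: no, aba/bbcba meet in 2. 2c->1: no, aba/cbbca meet in 2. 2c->2: no, aba/abacc meet in 2. 2c->3: ok.
cbc: 1c undefined. 1c->0: ok.
baaa: 3a undefined. 3a->0: ok.
baab: 3b undefined. 3b->0: no, cbcbb/bbbbba meet in 2. 3b->1: no, cbcbb/bbcba meet in 2. 3b->2: no, cbcbb/baab meet in 2. 3b->3: ok.
baac: 3c undefined. 3c->0: no, babcc/bbbbba meet in 0. 3c->1: no, baaab/abacc meet in 1. 3c->2: no, cbcbb/abacc meet in 2. 3c->3: no, babcc/cbcbac meet in 3. Open state 4: 3c->4.
baaca: 4a undefined. 4a->0: ok.
baacb: 4b undefined. 4b->0: ok.
babcc: 4c undefined. 4c->0: no, babcc/bbbbba meet in 0. 4c->1: ok.
All examples now run through 5 states with every (state, symbol) defined. Accept strings end in {1,2}, Reject strings end in {0,3,4}; accept={1,2}.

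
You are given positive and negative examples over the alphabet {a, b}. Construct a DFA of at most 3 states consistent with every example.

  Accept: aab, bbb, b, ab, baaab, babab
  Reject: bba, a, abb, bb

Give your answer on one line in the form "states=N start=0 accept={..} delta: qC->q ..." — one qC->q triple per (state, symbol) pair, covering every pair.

states=2 start=0 accept={1} delta: 0a->0 0b->1 1a->0 1b->0

Grow the machine one transition at a time. Run the examples from 0; the earliest place one falls off (shortest prefix, ties alphabetical) gets sent to the lowest-numbered state that keeps every Accept/Reject pair distinguishable — a pair clashes when both reach the same state with identical unread suffix — and to a fresh state only if none does.
a: 0a undefined. 0a->0: ok.
b: 0b undefined. 0b->0: no, aab/bba meet in 0. Open state 1: 0b->1.
ba: 1a undefined. 1a->0: ok.
bb: 1b undefined. 1b->0: ok.
All examples now run through 2 states with every (state, symbol) defined. Accept strings end in {1}, Reject strings end in {0}; accept={1}.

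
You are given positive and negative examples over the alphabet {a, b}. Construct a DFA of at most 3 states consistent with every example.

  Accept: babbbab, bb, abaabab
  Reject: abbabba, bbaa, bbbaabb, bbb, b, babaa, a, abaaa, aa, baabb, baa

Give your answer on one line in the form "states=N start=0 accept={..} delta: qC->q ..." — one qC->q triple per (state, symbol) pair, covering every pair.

states=3 start=0 accept={2} delta: 0a->0 0b->1 1a->1 1b->2 2a->1 2b->1

Fold the examples into a partial DFA from state 0: repeatedly fix the first undefined (state, symbol) met by the shortest-then-alphabetical prefix, trying targets in increasing order and rejecting any under which an Accept and a Reject string meet in one state with the same remainder; add a state when all current targets are rejected. Accepting states are where Accept strings end.
a: 0a undefined. 0a->0: ok.
b: 0b undefined. 0b->0: no, babbbab/abbabba meet in 0. Open state 1: 0b->1.
ba: 1a undefined. 1a->0: no, bb/baabb meet in 1 with "b" left. 1a->1: ok.
bb: 1b undefined. 1b->0: no, babbbab/bbbaabb meet in 1. 1b->1: no, babbbab/abbabba meet in 1. Open state 2: 1b->2.
bba: 2a undefined. 2a->0: no, abaabab/b meet in 1. 2a->1: ok.
bbb: 2b undefined. 2b->0: no, babbbab/bbbaabb meet in 2. 2b->1: ok.
All examples now run through 3 states with every (state, symbol) defined. Accept strings end in {2}, Reject strings end in {0,1}; accept={2}.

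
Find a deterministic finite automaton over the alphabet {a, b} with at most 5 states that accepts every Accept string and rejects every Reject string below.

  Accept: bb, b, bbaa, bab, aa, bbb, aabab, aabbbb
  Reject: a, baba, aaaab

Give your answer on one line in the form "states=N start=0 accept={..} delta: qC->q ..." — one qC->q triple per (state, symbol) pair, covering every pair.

State merging on the prefix tree: take the shortest (then alphabetical) example prefix whose next move is undefined and point that move at state 0, else 1, else 2, ...; a target is out if some Accept/Reject pair would then sit in one state with the same input left (inseparable). If every existing state is out, open a new one.
a: 0a undefined. 0a->0: no, b/aaaab meet in 0 with "b" left. Open state 1: 0a->1.
b: 0b undefined. 0b->0: ok.
aa: 1a undefined. 1a->0: no, bb/aaaab meet in 0. 1a->1: no, bbaa/a meet in 1. Open state 2: 1a->2.
aaa: 2a undefined. 2a->0: no, bab/aaaab meet in 1 with "b" left. 2a->1: ok.
aab: 2b undefined. 2b->0: no, bb/aaaab meet in 0. 2b->1: no, aabab/a meet in 1. 2b->2: no, bbaa/aaaab meet in 2. Open state 3: 2b->3.
bab: 1b undefined. 1b->0: ok.
aaba: 3a undefined. 3a->0: ok.
aabb: 3b undefined. 3b->0: ok.
All examples now run through 4 states with every (state, symbol) defined. Accept strings end in {0,2}, Reject strings end in {1,3}; accept={0,2}.

states=4 start=0 accept={0,2} delta: 0a->1 0b->0 1a->2 1b->0 2a->1 2b->3 3a->0 3b->0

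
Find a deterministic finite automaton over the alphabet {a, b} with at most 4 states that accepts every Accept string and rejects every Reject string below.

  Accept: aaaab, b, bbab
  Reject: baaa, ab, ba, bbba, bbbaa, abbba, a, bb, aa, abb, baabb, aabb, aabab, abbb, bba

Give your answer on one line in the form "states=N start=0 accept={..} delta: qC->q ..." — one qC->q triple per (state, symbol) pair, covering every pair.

State merging on the prefix tree: take the shortest (then alphabetical) example prefix whose next move is undefined and point that move at state 0, else 1, else 2, ...; a target is out if some Accept/Reject pair would then sit in one state with the same input left (inseparable). If every existing state is out, open a new one.
a: 0a undefined. 0a->0: no, aaaab/ab meet in 0 with "b" left. Open state 1: 0a->1.
b: 0b undefined. 0b->0: no, b/bb meet in 0. 0b->1: no, b/a meet in 1. Open state 2: 0b->2.
aa: 1a undefined. 1a->0: ok.
ab: 1b undefined. 1b->0: no, aaaab/abb meet in 2. 1b->1: ok.
ba: 2a undefined. 2a->0: no, aaaab/aabab meet in 2. 2a->1: ok.
bb: 2b undefined. 2b->0: no, bbab/baaa meet in 1. 2b->1: ok.
All examples now run through 3 states with every (state, symbol) defined. Accept strings end in {2}, Reject strings end in {0,1}; accept={2}.

states=3 start=0 accept={2} delta: 0a->1 0b->2 1a->0 1b->1 2a->1 2b->1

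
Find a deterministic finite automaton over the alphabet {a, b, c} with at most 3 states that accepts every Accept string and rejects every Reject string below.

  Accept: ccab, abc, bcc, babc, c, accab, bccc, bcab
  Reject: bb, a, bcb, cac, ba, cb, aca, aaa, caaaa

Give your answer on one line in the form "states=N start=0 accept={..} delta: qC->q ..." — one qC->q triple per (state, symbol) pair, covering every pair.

states=3 start=0 accept={1} delta: 0a->0 0b->0 0c->1 1a->2 1b->0 1c->1 2a->0 2b->1 2c->0

Fold the examples into a partial DFA from state 0: repeatedly fix the first undefined (state, symbol) met by the shortest-then-alphabetical prefix, trying targets in increasing order and rejecting any under which an Accept and a Reject string meet in one state with the same remainder; add a state when all current targets are rejected. Accepting states are where Accept strings end.
a: 0a undefined. 0a->0: ok.
b: 0b undefined. 0b->0: ok.
c: 0c undefined. 0c->0: no, ccab/bb meet in 0. Open state 1: 0c->1.
ca: 1a undefined. 1a->0: no, abc/cac meet in 1. 1a->1: no, abc/aca meet in 1. Open state 2: 1a->2.
cb: 1b undefined. 1b->0: ok.
cc: 1c undefined. 1c->0: no, ccab/bb meet in 0. 1c->1: ok.
caa: 2a undefined. 2a->0: ok.
cac: 2c undefined. 2c->0: ok.
bcab: 2b undefined. 2b->0: no, ccab/bb meet in 0. 2b->1: ok.
All examples now run through 3 states with every (state, symbol) defined. Accept strings end in {1}, Reject strings end in {0,2}; accept={1}.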